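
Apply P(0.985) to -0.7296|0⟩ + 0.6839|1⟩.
-0.7296|0⟩ + (0.3781 + 0.5699i)|1⟩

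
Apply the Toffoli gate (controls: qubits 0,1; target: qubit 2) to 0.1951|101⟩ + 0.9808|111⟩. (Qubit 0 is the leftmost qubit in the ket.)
0.1951|101⟩ + 0.9808|110⟩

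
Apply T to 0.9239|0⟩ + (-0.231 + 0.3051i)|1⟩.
0.9239|0⟩ + (-0.3791 + 0.0524i)|1⟩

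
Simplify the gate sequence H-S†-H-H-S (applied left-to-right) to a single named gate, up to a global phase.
H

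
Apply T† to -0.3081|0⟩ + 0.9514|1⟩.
-0.3081|0⟩ + (0.6727 - 0.6727i)|1⟩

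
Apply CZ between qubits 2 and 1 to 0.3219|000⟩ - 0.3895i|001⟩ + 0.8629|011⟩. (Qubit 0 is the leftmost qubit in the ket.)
0.3219|000⟩ - 0.3895i|001⟩ - 0.8629|011⟩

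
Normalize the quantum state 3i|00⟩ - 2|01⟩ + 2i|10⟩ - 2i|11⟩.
0.6547i|00⟩ - 0.4364|01⟩ + 0.4364i|10⟩ - 0.4364i|11⟩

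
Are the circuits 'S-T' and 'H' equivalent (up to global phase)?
No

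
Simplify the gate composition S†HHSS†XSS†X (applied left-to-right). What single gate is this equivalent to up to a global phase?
S†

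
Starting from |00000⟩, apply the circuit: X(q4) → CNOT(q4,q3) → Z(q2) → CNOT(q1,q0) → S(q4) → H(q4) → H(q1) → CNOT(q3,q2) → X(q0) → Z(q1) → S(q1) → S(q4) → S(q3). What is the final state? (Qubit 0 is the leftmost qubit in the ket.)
-1/2|10110⟩ + (1/2)i|10111⟩ + (1/2)i|11110⟩ + 1/2|11111⟩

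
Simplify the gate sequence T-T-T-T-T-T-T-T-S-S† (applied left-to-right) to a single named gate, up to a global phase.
I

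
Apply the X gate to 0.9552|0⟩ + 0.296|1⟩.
0.296|0⟩ + 0.9552|1⟩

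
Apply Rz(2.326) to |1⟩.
(0.3966 + 0.918i)|1⟩

Rz(2.326) = [[e^(−iθ/2), 0], [0, e^(iθ/2)]] with e^(±iθ/2) = cos(θ/2) ± i·sin(θ/2); θ = 2.326, cos(θ/2) ≈ 0.396587, sin(θ/2) ≈ 0.917997.
With a = amp(|0⟩) = 0 and b = amp(|1⟩) = 1:
new amp(|0⟩) = (0.396587 - 0.917997i)·a = 0
new amp(|1⟩) = (0.396587 + 0.917997i)·b = (0.3966 + 0.918i)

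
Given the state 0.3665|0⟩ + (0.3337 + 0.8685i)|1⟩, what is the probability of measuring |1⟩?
0.8656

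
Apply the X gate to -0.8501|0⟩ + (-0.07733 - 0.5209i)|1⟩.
(-0.07733 - 0.5209i)|0⟩ - 0.8501|1⟩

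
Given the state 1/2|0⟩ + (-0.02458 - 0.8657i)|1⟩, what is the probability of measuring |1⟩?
0.75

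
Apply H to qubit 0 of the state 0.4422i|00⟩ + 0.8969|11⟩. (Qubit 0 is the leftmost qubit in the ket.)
0.3127i|00⟩ + 0.6342|01⟩ + 0.3127i|10⟩ - 0.6342|11⟩

H on qubit 0 mixes each pair of kets that differ only in qubit 0: amplitudes (a, b) of (|…0…⟩, |…1…⟩) become ((a + b)/√2, (a − b)/√2). Kets absent from the input have amplitude 0.
(|00⟩, |10⟩): (a, b) = (0.4422i, 0) → (0.3127i, 0.3127i)
(|01⟩, |11⟩): (a, b) = (0, 0.8969) → (0.6342, -0.6342)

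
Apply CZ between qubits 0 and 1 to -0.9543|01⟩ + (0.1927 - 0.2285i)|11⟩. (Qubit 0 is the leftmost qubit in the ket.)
-0.9543|01⟩ + (-0.1927 + 0.2285i)|11⟩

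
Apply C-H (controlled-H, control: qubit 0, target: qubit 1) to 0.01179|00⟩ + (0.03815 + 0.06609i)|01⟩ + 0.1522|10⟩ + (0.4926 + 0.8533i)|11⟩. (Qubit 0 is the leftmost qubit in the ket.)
0.01179|00⟩ + (0.03815 + 0.06609i)|01⟩ + (0.4559 + 0.6034i)|10⟩ + (-0.2407 - 0.6034i)|11⟩

C-H leaves the control-|0⟩ kets |00⟩, |01⟩ unchanged and applies H to qubit 1 on the control-|1⟩ pair (|10⟩, |11⟩).
H = [[1/√2, 1/√2], [1/√2, -1/√2]].
With a = amp(|10⟩) = 0.1522 and b = amp(|11⟩) = (0.4926 + 0.8533i):
new amp(|10⟩) = (1/√2)·a + (1/√2)·b = (0.4559 + 0.6034i)
new amp(|11⟩) = (1/√2)·a + (-1/√2)·b = (-0.2407 - 0.6034i)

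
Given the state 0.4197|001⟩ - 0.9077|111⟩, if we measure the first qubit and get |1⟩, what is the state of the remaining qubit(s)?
-|11⟩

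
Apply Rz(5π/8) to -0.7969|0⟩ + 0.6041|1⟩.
(-0.4427 + 0.6626i)|0⟩ + (0.3356 + 0.5023i)|1⟩

Rz(5π/8) = [[e^(−iθ/2), 0], [0, e^(iθ/2)]] with e^(±iθ/2) = cos(θ/2) ± i·sin(θ/2); θ = 5π/8, cos(θ/2) ≈ 0.55557, sin(θ/2) ≈ 0.83147.
With a = amp(|0⟩) = -0.7969 and b = amp(|1⟩) = 0.6041:
new amp(|0⟩) = (0.55557 - 0.83147i)·a = (-0.4427 + 0.6626i)
new amp(|1⟩) = (0.55557 + 0.83147i)·b = (0.3356 + 0.5023i)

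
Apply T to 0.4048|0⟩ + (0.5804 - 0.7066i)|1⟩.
0.4048|0⟩ + (0.91 - 0.08924i)|1⟩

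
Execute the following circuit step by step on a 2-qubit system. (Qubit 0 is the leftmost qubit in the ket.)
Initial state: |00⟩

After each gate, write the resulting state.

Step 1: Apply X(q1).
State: |01⟩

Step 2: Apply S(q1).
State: i|01⟩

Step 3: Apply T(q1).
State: (-1/√2 + (1/√2)i)|01⟩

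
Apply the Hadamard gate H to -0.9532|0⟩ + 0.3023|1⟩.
-0.4603|0⟩ - 0.8878|1⟩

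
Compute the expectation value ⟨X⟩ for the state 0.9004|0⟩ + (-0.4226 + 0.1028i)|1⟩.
-0.761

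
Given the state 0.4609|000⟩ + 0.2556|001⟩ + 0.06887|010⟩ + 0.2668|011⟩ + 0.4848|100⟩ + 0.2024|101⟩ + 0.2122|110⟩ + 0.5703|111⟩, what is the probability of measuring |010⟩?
0.004743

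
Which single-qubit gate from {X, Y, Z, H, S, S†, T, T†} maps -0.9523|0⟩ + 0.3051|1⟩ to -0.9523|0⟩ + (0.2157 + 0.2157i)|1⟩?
T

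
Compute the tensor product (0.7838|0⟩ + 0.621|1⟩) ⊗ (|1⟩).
0.7838|01⟩ + 0.621|11⟩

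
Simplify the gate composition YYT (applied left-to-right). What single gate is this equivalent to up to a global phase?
T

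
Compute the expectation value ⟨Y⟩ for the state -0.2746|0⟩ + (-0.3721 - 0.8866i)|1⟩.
0.4869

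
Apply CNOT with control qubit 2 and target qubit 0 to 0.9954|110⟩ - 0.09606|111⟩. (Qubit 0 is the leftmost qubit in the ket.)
-0.09606|011⟩ + 0.9954|110⟩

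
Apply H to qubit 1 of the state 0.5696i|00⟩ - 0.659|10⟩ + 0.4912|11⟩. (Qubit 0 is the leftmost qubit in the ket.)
0.4028i|00⟩ + 0.4028i|01⟩ - 0.1187|10⟩ - 0.8133|11⟩

H on qubit 1 mixes each pair of kets that differ only in qubit 1: amplitudes (a, b) of (|…0…⟩, |…1…⟩) become ((a + b)/√2, (a − b)/√2). Kets absent from the input have amplitude 0.
(|00⟩, |01⟩): (a, b) = (0.5696i, 0) → (0.4028i, 0.4028i)
(|10⟩, |11⟩): (a, b) = (-0.659, 0.4912) → (-0.1187, -0.8133)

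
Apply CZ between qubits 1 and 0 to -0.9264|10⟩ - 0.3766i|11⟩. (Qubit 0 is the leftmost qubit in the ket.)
-0.9264|10⟩ + 0.3766i|11⟩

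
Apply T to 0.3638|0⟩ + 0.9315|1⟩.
0.3638|0⟩ + (0.6587 + 0.6587i)|1⟩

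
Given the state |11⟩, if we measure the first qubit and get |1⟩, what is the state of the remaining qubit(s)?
|1⟩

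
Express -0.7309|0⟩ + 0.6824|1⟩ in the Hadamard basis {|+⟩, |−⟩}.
-0.03429|+⟩ - 0.9994|−⟩

With |ψ⟩ = α|0⟩ + β|1⟩, the Hadamard-basis coefficients are ⟨+|ψ⟩ = (α + β)/√2 and ⟨−|ψ⟩ = (α − β)/√2.
Here α = -0.7309, β = 0.6824: (α + β)/√2 = -0.03429, (α − β)/√2 = -0.9994.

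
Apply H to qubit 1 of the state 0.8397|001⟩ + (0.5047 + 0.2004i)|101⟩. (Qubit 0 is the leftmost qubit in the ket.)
0.5938|001⟩ + 0.5938|011⟩ + (0.3569 + 0.1417i)|101⟩ + (0.3569 + 0.1417i)|111⟩

H on qubit 1 mixes each pair of kets that differ only in qubit 1: amplitudes (a, b) of (|…0…⟩, |…1…⟩) become ((a + b)/√2, (a − b)/√2). Kets absent from the input have amplitude 0.
(|001⟩, |011⟩): (a, b) = (0.8397, 0) → (0.5938, 0.5938)
(|101⟩, |111⟩): (a, b) = ((0.5047 + 0.2004i), 0) → ((0.3569 + 0.1417i), (0.3569 + 0.1417i))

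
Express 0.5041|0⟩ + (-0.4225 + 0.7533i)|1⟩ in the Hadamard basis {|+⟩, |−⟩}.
(0.0577 + 0.5327i)|+⟩ + (0.6552 - 0.5327i)|−⟩

With |ψ⟩ = α|0⟩ + β|1⟩, the Hadamard-basis coefficients are ⟨+|ψ⟩ = (α + β)/√2 and ⟨−|ψ⟩ = (α − β)/√2.
Here α = 0.5041, β = (-0.4225 + 0.7533i): (α + β)/√2 = (0.0577 + 0.5327i), (α − β)/√2 = (0.6552 - 0.5327i).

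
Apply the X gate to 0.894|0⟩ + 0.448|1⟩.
0.448|0⟩ + 0.894|1⟩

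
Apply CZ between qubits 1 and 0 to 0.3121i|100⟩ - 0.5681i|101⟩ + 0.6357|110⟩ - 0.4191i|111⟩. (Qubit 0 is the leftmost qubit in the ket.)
0.3121i|100⟩ - 0.5681i|101⟩ - 0.6357|110⟩ + 0.4191i|111⟩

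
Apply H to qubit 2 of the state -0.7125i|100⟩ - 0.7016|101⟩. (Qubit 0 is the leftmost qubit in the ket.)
(-0.4961 - 0.5038i)|100⟩ + (0.4961 - 0.5038i)|101⟩

H on qubit 2 mixes each pair of kets that differ only in qubit 2: amplitudes (a, b) of (|…0…⟩, |…1…⟩) become ((a + b)/√2, (a − b)/√2). Kets absent from the input have amplitude 0.
(|100⟩, |101⟩): (a, b) = (-0.7125i, -0.7016) → ((-0.4961 - 0.5038i), (0.4961 - 0.5038i))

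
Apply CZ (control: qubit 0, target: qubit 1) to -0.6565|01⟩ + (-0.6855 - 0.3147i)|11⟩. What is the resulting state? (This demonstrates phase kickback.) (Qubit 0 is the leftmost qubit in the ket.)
-0.6565|01⟩ + (0.6855 + 0.3147i)|11⟩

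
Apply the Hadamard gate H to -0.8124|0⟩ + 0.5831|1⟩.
-0.1621|0⟩ - 0.9868|1⟩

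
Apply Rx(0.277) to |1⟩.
-0.1381i|0⟩ + 0.9904|1⟩

Rx(0.277) = [[cos(θ/2), −i·sin(θ/2)], [−i·sin(θ/2), cos(θ/2)]]; θ = 0.277, cos(θ/2) ≈ 0.990424, sin(θ/2) ≈ 0.138058.
With a = amp(|0⟩) = 0 and b = amp(|1⟩) = 1:
new amp(|0⟩) = (0.990424)·a + (-0.138058i)·b = -0.1381i
new amp(|1⟩) = (-0.138058i)·a + (0.990424)·b = 0.9904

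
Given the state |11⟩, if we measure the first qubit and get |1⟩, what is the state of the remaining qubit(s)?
|1⟩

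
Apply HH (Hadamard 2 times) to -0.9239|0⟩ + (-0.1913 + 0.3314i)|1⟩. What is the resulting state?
-0.9239|0⟩ + (-0.1913 + 0.3314i)|1⟩

H² = I, so an even number of Hadamards cancels: H^2 = I and the state is unchanged.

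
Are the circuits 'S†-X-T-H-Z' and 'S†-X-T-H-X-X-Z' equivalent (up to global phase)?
Yes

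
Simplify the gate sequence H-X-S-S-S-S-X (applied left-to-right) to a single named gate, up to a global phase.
H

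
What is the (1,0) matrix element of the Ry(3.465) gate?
0.987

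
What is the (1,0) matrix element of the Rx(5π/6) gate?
-0.9659i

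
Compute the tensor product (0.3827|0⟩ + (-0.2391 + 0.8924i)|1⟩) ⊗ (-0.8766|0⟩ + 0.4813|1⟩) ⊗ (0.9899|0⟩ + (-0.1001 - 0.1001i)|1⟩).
-0.3321|000⟩ + (0.03358 + 0.03358i)|001⟩ + 0.1823|010⟩ + (-0.01844 - 0.01844i)|011⟩ + (0.2075 - 0.7744i)|100⟩ + (-0.09929 + 0.05733i)|101⟩ + (-0.1139 + 0.4252i)|110⟩ + (0.05451 - 0.03147i)|111⟩

amp(|b₁b₂…⟩) = product of the factor amplitudes for bits b₁, b₂, …; only kets whose every factor amplitude is nonzero survive.
|000⟩: (0.3827)(-0.8766)(0.9899) = -0.3321
|001⟩: (0.3827)(-0.8766)(-0.1001 - 0.1001i) = (0.03358 + 0.03358i)
|010⟩: (0.3827)(0.4813)(0.9899) = 0.1823
|011⟩: (0.3827)(0.4813)(-0.1001 - 0.1001i) = (-0.01844 - 0.01844i)
|100⟩: (-0.2391 + 0.8924i)(-0.8766)(0.9899) = (0.2075 - 0.7744i)
|101⟩: (-0.2391 + 0.8924i)(-0.8766)(-0.1001 - 0.1001i) = (-0.09929 + 0.05733i)
|110⟩: (-0.2391 + 0.8924i)(0.4813)(0.9899) = (-0.1139 + 0.4252i)
|111⟩: (-0.2391 + 0.8924i)(0.4813)(-0.1001 - 0.1001i) = (0.05451 - 0.03147i)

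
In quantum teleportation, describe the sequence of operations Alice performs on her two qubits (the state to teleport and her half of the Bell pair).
CNOT (state → Bell), then H on state qubit, then measure both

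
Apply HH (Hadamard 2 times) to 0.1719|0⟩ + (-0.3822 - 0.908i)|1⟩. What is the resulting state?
0.1719|0⟩ + (-0.3822 - 0.908i)|1⟩

H² = I, so an even number of Hadamards cancels: H^2 = I and the state is unchanged.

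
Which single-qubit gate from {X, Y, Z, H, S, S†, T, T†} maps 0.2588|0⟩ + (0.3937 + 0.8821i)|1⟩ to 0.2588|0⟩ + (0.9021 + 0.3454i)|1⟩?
T†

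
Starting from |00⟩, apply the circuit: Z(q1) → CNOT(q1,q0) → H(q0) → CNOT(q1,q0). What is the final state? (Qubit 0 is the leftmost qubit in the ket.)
1/√2|00⟩ + 1/√2|10⟩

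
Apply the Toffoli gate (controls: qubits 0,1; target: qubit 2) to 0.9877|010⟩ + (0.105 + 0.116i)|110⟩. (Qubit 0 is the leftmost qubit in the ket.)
0.9877|010⟩ + (0.105 + 0.116i)|111⟩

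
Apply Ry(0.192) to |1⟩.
-0.09585|0⟩ + 0.9954|1⟩

Ry(0.192) = [[cos(θ/2), −sin(θ/2)], [sin(θ/2), cos(θ/2)]]; θ = 0.192, cos(θ/2) ≈ 0.995396, sin(θ/2) ≈ 0.0958526.
With a = amp(|0⟩) = 0 and b = amp(|1⟩) = 1:
new amp(|0⟩) = (0.995396)·a + (-0.0958526)·b = -0.09585
new amp(|1⟩) = (0.0958526)·a + (0.995396)·b = 0.9954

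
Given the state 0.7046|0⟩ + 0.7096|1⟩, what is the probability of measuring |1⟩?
0.5035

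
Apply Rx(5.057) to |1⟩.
-0.5754i|0⟩ - 0.8179|1⟩

Rx(5.057) = [[cos(θ/2), −i·sin(θ/2)], [−i·sin(θ/2), cos(θ/2)]]; θ = 5.057, cos(θ/2) ≈ -0.817872, sin(θ/2) ≈ 0.5754.
With a = amp(|0⟩) = 0 and b = amp(|1⟩) = 1:
new amp(|0⟩) = (-0.817872)·a + (-0.5754i)·b = -0.5754i
new amp(|1⟩) = (-0.5754i)·a + (-0.817872)·b = -0.8179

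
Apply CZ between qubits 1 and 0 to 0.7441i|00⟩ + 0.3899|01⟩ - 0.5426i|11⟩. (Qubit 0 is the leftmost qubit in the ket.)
0.7441i|00⟩ + 0.3899|01⟩ + 0.5426i|11⟩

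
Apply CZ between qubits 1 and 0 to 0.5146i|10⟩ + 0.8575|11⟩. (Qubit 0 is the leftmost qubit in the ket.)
0.5146i|10⟩ - 0.8575|11⟩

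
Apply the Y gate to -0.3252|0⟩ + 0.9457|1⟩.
-0.9457i|0⟩ - 0.3252i|1⟩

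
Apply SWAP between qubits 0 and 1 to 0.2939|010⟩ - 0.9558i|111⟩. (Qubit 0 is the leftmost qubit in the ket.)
0.2939|100⟩ - 0.9558i|111⟩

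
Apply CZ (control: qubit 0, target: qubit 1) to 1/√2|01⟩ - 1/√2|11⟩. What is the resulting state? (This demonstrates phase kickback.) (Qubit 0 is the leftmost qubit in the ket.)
1/√2|01⟩ + 1/√2|11⟩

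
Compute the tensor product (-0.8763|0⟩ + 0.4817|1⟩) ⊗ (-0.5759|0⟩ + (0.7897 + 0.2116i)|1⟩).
0.5047|00⟩ + (-0.692 - 0.1854i)|01⟩ - 0.2774|10⟩ + (0.3804 + 0.1019i)|11⟩

amp(|b₁b₂…⟩) = product of the factor amplitudes for bits b₁, b₂, …; only kets whose every factor amplitude is nonzero survive.
|00⟩: (-0.8763)(-0.5759) = 0.5047
|01⟩: (-0.8763)(0.7897 + 0.2116i) = (-0.692 - 0.1854i)
|10⟩: (0.4817)(-0.5759) = -0.2774
|11⟩: (0.4817)(0.7897 + 0.2116i) = (0.3804 + 0.1019i)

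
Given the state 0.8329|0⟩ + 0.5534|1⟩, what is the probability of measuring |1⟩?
0.3063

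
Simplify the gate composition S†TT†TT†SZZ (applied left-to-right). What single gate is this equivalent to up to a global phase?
I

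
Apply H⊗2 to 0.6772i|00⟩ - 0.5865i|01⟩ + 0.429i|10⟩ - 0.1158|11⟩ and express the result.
(-0.0579 + 0.2599i)|00⟩ + (0.0579 + 0.8464i)|01⟩ + (0.0579 - 0.1692i)|10⟩ + (-0.0579 + 0.4174i)|11⟩

H⊗2 gives amp(|y⟩) = (1/2) Σ_x (−1)^(x·y) amp(|x⟩), where x·y is the number of positions in which both x and y have a 1.
|00⟩: (0.6772i - 0.5865i + 0.429i - 0.1158)/2 = (-0.0579 + 0.2599i)
|01⟩: (0.6772i + 0.5865i + 0.429i + 0.1158)/2 = (0.0579 + 0.8464i)
|10⟩: (0.6772i - 0.5865i - 0.429i + 0.1158)/2 = (0.0579 - 0.1692i)
|11⟩: (0.6772i + 0.5865i - 0.429i - 0.1158)/2 = (-0.0579 + 0.4174i)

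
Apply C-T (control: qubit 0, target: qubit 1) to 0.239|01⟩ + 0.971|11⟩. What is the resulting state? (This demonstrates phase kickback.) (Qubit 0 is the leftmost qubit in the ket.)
0.239|01⟩ + (0.6866 + 0.6866i)|11⟩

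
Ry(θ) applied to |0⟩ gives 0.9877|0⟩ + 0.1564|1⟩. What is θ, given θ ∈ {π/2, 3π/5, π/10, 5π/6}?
π/10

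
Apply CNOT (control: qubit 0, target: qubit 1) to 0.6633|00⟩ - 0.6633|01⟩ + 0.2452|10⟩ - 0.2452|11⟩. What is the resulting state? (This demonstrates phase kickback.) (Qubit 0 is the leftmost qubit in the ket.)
0.6633|00⟩ - 0.6633|01⟩ - 0.2452|10⟩ + 0.2452|11⟩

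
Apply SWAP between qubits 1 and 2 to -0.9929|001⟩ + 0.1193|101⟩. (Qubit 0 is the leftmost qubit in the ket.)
-0.9929|010⟩ + 0.1193|110⟩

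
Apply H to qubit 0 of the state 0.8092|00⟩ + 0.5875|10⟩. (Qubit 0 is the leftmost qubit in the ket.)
0.9876|00⟩ + 0.1568|10⟩

H on qubit 0 mixes each pair of kets that differ only in qubit 0: amplitudes (a, b) of (|…0…⟩, |…1…⟩) become ((a + b)/√2, (a − b)/√2). Kets absent from the input have amplitude 0.
(|00⟩, |10⟩): (a, b) = (0.8092, 0.5875) → (0.9876, 0.1568)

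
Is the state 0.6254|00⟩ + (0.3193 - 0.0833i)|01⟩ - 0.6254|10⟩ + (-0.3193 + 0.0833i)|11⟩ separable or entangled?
Separable

Writing the state as a|00⟩ + b|01⟩ + c|10⟩ + d|11⟩, it is a product state iff ad − bc = 0.
Here (a, b, c, d) = (0.6254, (0.3193 - 0.0833i), -0.6254, (-0.3193 + 0.0833i)): ad − bc = (0.6254)(-0.3193 + 0.0833i) − (0.3193 - 0.0833i)(-0.6254) = 0, so the state is separable.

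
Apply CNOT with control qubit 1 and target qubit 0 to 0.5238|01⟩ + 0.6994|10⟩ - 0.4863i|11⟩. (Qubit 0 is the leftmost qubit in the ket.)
-0.4863i|01⟩ + 0.6994|10⟩ + 0.5238|11⟩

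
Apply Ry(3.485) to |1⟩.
-0.9853|0⟩ - 0.1709|1⟩

Ry(3.485) = [[cos(θ/2), −sin(θ/2)], [sin(θ/2), cos(θ/2)]]; θ = 3.485, cos(θ/2) ≈ -0.170861, sin(θ/2) ≈ 0.985295.
With a = amp(|0⟩) = 0 and b = amp(|1⟩) = 1:
new amp(|0⟩) = (-0.170861)·a + (-0.985295)·b = -0.9853
new amp(|1⟩) = (0.985295)·a + (-0.170861)·b = -0.1709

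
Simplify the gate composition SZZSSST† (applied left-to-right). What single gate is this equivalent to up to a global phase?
T†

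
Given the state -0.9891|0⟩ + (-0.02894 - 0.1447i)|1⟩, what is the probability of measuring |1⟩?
0.02178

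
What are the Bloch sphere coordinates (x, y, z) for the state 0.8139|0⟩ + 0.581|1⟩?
(0.9458, 0, 0.3249)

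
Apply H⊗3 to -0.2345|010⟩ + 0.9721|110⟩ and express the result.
0.2608|000⟩ + 0.2608|001⟩ - 0.2608|010⟩ - 0.2608|011⟩ - 0.4266|100⟩ - 0.4266|101⟩ + 0.4266|110⟩ + 0.4266|111⟩

H⊗3 gives amp(|y⟩) = (1/2√2) Σ_x (−1)^(x·y) amp(|x⟩), where x·y is the number of positions in which both x and y have a 1.
|000⟩: (-0.2345 + 0.9721)/(2√2) = 0.2608
|001⟩: (-0.2345 + 0.9721)/(2√2) = 0.2608
|010⟩: (0.2345 - 0.9721)/(2√2) = -0.2608
|011⟩: (0.2345 - 0.9721)/(2√2) = -0.2608
|100⟩: (-0.2345 - 0.9721)/(2√2) = -0.4266
|101⟩: (-0.2345 - 0.9721)/(2√2) = -0.4266
|110⟩: (0.2345 + 0.9721)/(2√2) = 0.4266
|111⟩: (0.2345 + 0.9721)/(2√2) = 0.4266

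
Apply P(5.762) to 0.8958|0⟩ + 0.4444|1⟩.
0.8958|0⟩ + (0.3854 - 0.2213i)|1⟩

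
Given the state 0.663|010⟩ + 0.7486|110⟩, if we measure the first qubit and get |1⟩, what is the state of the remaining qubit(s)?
|10⟩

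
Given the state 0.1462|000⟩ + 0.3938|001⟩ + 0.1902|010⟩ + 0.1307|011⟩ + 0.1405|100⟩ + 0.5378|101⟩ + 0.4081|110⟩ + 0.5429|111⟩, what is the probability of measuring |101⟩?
0.2892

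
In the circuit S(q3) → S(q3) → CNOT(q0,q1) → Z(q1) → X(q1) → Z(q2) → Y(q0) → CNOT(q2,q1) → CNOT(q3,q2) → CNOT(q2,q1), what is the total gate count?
10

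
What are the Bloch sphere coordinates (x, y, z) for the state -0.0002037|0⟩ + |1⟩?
(-0.0004074, 0, -1)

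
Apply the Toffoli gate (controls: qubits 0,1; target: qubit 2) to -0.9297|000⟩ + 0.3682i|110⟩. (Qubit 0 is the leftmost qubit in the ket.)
-0.9297|000⟩ + 0.3682i|111⟩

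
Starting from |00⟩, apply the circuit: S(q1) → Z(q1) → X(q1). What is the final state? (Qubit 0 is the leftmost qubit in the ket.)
|01⟩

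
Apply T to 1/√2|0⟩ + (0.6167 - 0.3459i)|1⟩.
1/√2|0⟩ + (0.6807 + 0.1915i)|1⟩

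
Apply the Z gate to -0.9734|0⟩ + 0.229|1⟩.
-0.9734|0⟩ - 0.229|1⟩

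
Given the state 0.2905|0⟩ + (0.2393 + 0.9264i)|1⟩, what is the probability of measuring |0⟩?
0.08439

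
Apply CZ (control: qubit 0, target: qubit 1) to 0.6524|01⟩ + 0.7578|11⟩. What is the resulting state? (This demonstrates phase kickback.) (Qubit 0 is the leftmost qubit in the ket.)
0.6524|01⟩ - 0.7578|11⟩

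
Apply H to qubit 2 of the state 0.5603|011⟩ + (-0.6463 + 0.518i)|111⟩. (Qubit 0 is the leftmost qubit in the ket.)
0.3962|010⟩ - 0.3962|011⟩ + (-0.457 + 0.3663i)|110⟩ + (0.457 - 0.3663i)|111⟩

H on qubit 2 mixes each pair of kets that differ only in qubit 2: amplitudes (a, b) of (|…0…⟩, |…1…⟩) become ((a + b)/√2, (a − b)/√2). Kets absent from the input have amplitude 0.
(|010⟩, |011⟩): (a, b) = (0, 0.5603) → (0.3962, -0.3962)
(|110⟩, |111⟩): (a, b) = (0, (-0.6463 + 0.518i)) → ((-0.457 + 0.3663i), (0.457 - 0.3663i))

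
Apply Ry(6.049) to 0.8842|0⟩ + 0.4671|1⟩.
-0.9327|0⟩ - 0.3606|1⟩

Ry(6.049) = [[cos(θ/2), −sin(θ/2)], [sin(θ/2), cos(θ/2)]]; θ = 6.049, cos(θ/2) ≈ -0.993152, sin(θ/2) ≈ 0.116825.
With a = amp(|0⟩) = 0.8842 and b = amp(|1⟩) = 0.4671:
new amp(|0⟩) = (-0.993152)·a + (-0.116825)·b = -0.9327
new amp(|1⟩) = (0.116825)·a + (-0.993152)·b = -0.3606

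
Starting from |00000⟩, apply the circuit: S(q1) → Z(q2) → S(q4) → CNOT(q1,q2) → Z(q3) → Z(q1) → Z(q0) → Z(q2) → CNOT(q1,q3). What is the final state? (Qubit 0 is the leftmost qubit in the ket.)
|00000⟩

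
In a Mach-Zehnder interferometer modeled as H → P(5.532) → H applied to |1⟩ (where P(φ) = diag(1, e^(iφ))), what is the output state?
(0.1346 + 0.3413i)|0⟩ + (0.8654 - 0.3413i)|1⟩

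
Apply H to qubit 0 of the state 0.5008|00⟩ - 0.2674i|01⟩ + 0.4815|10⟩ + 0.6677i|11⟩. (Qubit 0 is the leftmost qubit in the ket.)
0.6946|00⟩ + 0.2831i|01⟩ + 0.01365|10⟩ - 0.6612i|11⟩

H on qubit 0 mixes each pair of kets that differ only in qubit 0: amplitudes (a, b) of (|…0…⟩, |…1…⟩) become ((a + b)/√2, (a − b)/√2). Kets absent from the input have amplitude 0.
(|00⟩, |10⟩): (a, b) = (0.5008, 0.4815) → (0.6946, 0.01365)
(|01⟩, |11⟩): (a, b) = (-0.2674i, 0.6677i) → (0.2831i, -0.6612i)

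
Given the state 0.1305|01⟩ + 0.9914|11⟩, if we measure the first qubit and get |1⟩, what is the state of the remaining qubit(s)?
|1⟩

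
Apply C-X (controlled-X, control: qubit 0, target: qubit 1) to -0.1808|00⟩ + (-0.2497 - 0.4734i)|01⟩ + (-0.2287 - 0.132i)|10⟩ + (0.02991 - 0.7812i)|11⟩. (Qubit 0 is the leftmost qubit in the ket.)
-0.1808|00⟩ + (-0.2497 - 0.4734i)|01⟩ + (0.02991 - 0.7812i)|10⟩ + (-0.2287 - 0.132i)|11⟩

C-X leaves the control-|0⟩ kets |00⟩, |01⟩ unchanged and applies X to qubit 1 on the control-|1⟩ pair (|10⟩, |11⟩).
X = [[0, 1], [1, 0]].
With a = amp(|10⟩) = (-0.2287 - 0.132i) and b = amp(|11⟩) = (0.02991 - 0.7812i):
new amp(|10⟩) = (1)·b = (0.02991 - 0.7812i)
new amp(|11⟩) = (1)·a = (-0.2287 - 0.132i)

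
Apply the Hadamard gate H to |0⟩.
1/√2|0⟩ + 1/√2|1⟩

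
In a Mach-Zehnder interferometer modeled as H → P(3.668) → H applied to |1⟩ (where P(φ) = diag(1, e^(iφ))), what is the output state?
(0.9323 + 0.2512i)|0⟩ + (0.06769 - 0.2512i)|1⟩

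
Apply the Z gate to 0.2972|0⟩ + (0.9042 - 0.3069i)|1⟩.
0.2972|0⟩ + (-0.9042 + 0.3069i)|1⟩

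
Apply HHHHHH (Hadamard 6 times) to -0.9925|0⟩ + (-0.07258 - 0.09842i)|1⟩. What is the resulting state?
-0.9925|0⟩ + (-0.07258 - 0.09842i)|1⟩

H² = I, so an even number of Hadamards cancels: H^6 = I and the state is unchanged.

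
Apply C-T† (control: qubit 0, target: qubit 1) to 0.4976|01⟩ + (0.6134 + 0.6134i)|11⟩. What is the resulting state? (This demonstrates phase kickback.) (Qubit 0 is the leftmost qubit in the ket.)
0.4976|01⟩ + 0.8675|11⟩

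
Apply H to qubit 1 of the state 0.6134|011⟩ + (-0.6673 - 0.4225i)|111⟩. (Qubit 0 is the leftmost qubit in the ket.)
0.4337|001⟩ - 0.4337|011⟩ + (-0.4719 - 0.2988i)|101⟩ + (0.4719 + 0.2988i)|111⟩

H on qubit 1 mixes each pair of kets that differ only in qubit 1: amplitudes (a, b) of (|…0…⟩, |…1…⟩) become ((a + b)/√2, (a − b)/√2). Kets absent from the input have amplitude 0.
(|001⟩, |011⟩): (a, b) = (0, 0.6134) → (0.4337, -0.4337)
(|101⟩, |111⟩): (a, b) = (0, (-0.6673 - 0.4225i)) → ((-0.4719 - 0.2988i), (0.4719 + 0.2988i))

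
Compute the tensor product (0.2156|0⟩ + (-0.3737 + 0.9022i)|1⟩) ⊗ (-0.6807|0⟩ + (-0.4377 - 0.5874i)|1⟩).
-0.1468|00⟩ + (-0.09437 - 0.1266i)|01⟩ + (0.2544 - 0.6141i)|10⟩ + (0.6935 - 0.1754i)|11⟩

amp(|b₁b₂…⟩) = product of the factor amplitudes for bits b₁, b₂, …; only kets whose every factor amplitude is nonzero survive.
|00⟩: (0.2156)(-0.6807) = -0.1468
|01⟩: (0.2156)(-0.4377 - 0.5874i) = (-0.09437 - 0.1266i)
|10⟩: (-0.3737 + 0.9022i)(-0.6807) = (0.2544 - 0.6141i)
|11⟩: (-0.3737 + 0.9022i)(-0.4377 - 0.5874i) = (0.6935 - 0.1754i)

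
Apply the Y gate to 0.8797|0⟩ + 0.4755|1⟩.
-0.4755i|0⟩ + 0.8797i|1⟩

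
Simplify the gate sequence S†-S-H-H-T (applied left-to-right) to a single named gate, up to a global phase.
T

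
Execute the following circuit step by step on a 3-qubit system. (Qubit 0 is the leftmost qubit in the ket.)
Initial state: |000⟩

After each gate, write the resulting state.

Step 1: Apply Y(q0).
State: i|100⟩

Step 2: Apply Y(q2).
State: -|101⟩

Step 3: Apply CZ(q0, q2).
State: |101⟩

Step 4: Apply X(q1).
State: |111⟩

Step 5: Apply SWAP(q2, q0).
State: |111⟩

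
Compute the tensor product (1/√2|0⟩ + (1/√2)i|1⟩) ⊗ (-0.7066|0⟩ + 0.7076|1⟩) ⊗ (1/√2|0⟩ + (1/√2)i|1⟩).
-0.3533|000⟩ - 0.3533i|001⟩ + 0.3538|010⟩ + 0.3538i|011⟩ - 0.3533i|100⟩ + 0.3533|101⟩ + 0.3538i|110⟩ - 0.3538|111⟩

amp(|b₁b₂…⟩) = product of the factor amplitudes for bits b₁, b₂, …; only kets whose every factor amplitude is nonzero survive.
|000⟩: (1/√2)(-0.7066)(1/√2) = -0.3533
|001⟩: (1/√2)(-0.7066)((1/√2)i) = -0.3533i
|010⟩: (1/√2)(0.7076)(1/√2) = 0.3538
|011⟩: (1/√2)(0.7076)((1/√2)i) = 0.3538i
|100⟩: ((1/√2)i)(-0.7066)(1/√2) = -0.3533i
|101⟩: ((1/√2)i)(-0.7066)((1/√2)i) = 0.3533
|110⟩: ((1/√2)i)(0.7076)(1/√2) = 0.3538i
|111⟩: ((1/√2)i)(0.7076)((1/√2)i) = -0.3538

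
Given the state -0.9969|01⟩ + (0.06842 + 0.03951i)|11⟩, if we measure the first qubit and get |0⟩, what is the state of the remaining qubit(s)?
-|1⟩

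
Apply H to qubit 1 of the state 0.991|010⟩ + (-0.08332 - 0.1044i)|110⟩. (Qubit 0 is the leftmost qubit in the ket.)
0.7007|000⟩ - 0.7007|010⟩ + (-0.05892 - 0.07382i)|100⟩ + (0.05892 + 0.07382i)|110⟩

H on qubit 1 mixes each pair of kets that differ only in qubit 1: amplitudes (a, b) of (|…0…⟩, |…1…⟩) become ((a + b)/√2, (a − b)/√2). Kets absent from the input have amplitude 0.
(|000⟩, |010⟩): (a, b) = (0, 0.991) → (0.7007, -0.7007)
(|100⟩, |110⟩): (a, b) = (0, (-0.08332 - 0.1044i)) → ((-0.05892 - 0.07382i), (0.05892 + 0.07382i))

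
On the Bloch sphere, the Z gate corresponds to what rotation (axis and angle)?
Rotation by π around the z-axis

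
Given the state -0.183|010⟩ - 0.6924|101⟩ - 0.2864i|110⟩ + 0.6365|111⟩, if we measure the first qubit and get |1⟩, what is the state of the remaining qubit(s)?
-0.7043|01⟩ - 0.2913i|10⟩ + 0.6474|11⟩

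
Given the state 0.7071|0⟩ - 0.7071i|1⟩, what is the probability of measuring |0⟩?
0.5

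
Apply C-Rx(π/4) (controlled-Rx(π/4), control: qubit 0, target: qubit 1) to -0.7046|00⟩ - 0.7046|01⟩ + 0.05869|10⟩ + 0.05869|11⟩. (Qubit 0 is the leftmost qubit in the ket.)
-0.7046|00⟩ - 0.7046|01⟩ + (0.05422 - 0.02246i)|10⟩ + (0.05422 - 0.02246i)|11⟩

C-Rx(π/4) leaves the control-|0⟩ kets |00⟩, |01⟩ unchanged and applies Rx(π/4) to qubit 1 on the control-|1⟩ pair (|10⟩, |11⟩).
Rx(π/4) = [[cos(θ/2), −i·sin(θ/2)], [−i·sin(θ/2), cos(θ/2)]]; θ = π/4, cos(θ/2) ≈ 0.92388, sin(θ/2) ≈ 0.382683.
With a = amp(|10⟩) = 0.05869 and b = amp(|11⟩) = 0.05869:
new amp(|10⟩) = (0.92388)·a + (-0.382683i)·b = (0.05422 - 0.02246i)
new amp(|11⟩) = (-0.382683i)·a + (0.92388)·b = (0.05422 - 0.02246i)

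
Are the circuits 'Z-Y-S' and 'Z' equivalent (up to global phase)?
No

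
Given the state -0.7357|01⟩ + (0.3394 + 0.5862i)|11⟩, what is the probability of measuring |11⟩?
0.4588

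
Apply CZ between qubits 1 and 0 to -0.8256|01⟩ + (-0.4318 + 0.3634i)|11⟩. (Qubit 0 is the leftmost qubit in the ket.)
-0.8256|01⟩ + (0.4318 - 0.3634i)|11⟩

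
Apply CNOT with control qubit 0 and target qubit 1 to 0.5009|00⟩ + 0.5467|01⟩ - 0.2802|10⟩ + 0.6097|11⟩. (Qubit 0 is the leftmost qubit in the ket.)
0.5009|00⟩ + 0.5467|01⟩ + 0.6097|10⟩ - 0.2802|11⟩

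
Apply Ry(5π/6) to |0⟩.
0.2588|0⟩ + 0.9659|1⟩

Ry(5π/6) = [[cos(θ/2), −sin(θ/2)], [sin(θ/2), cos(θ/2)]]; θ = 5π/6, cos(θ/2) ≈ 0.258819, sin(θ/2) ≈ 0.965926.
With a = amp(|0⟩) = 1 and b = amp(|1⟩) = 0:
new amp(|0⟩) = (0.258819)·a + (-0.965926)·b = 0.2588
new amp(|1⟩) = (0.965926)·a + (0.258819)·b = 0.9659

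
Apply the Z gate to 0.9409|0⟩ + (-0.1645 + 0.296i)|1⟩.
0.9409|0⟩ + (0.1645 - 0.296i)|1⟩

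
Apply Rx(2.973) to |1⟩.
-0.9964i|0⟩ + 0.0842|1⟩

Rx(2.973) = [[cos(θ/2), −i·sin(θ/2)], [−i·sin(θ/2), cos(θ/2)]]; θ = 2.973, cos(θ/2) ≈ 0.0841965, sin(θ/2) ≈ 0.996449.
With a = amp(|0⟩) = 0 and b = amp(|1⟩) = 1:
new amp(|0⟩) = (0.0841965)·a + (-0.996449i)·b = -0.9964i
new amp(|1⟩) = (-0.996449i)·a + (0.0841965)·b = 0.0842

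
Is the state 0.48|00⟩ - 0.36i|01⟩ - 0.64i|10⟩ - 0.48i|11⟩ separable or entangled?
Entangled

Writing the state as a|00⟩ + b|01⟩ + c|10⟩ + d|11⟩, it is a product state iff ad − bc = 0.
Here (a, b, c, d) = (0.48, -0.36i, -0.64i, -0.48i): ad − bc = (0.48)(-0.48i) − (-0.36i)(-0.64i) = (0.2304 - 0.2304i) ≠ 0, so the state is entangled.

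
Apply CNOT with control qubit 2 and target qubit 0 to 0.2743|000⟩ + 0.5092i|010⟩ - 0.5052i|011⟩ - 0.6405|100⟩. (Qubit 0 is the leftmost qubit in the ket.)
0.2743|000⟩ + 0.5092i|010⟩ - 0.6405|100⟩ - 0.5052i|111⟩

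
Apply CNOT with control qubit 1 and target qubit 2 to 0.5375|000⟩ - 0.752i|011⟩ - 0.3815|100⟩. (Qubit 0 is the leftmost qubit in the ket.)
0.5375|000⟩ - 0.752i|010⟩ - 0.3815|100⟩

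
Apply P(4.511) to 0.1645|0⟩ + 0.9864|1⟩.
0.1645|0⟩ + (-0.1973 - 0.9665i)|1⟩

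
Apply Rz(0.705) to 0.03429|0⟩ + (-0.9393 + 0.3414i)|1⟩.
(0.03218 - 0.01184i)|0⟩ + (-0.9994 - 0.003881i)|1⟩

Rz(0.705) = [[e^(−iθ/2), 0], [0, e^(iθ/2)]] with e^(±iθ/2) = cos(θ/2) ± i·sin(θ/2); θ = 0.705, cos(θ/2) ≈ 0.938513, sin(θ/2) ≈ 0.345245.
With a = amp(|0⟩) = 0.03429 and b = amp(|1⟩) = (-0.9393 + 0.3414i):
new amp(|0⟩) = (0.938513 - 0.345245i)·a = (0.03218 - 0.01184i)
new amp(|1⟩) = (0.938513 + 0.345245i)·b = (-0.9994 - 0.003881i)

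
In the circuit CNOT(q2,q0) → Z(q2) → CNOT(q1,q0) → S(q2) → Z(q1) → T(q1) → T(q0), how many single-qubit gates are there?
5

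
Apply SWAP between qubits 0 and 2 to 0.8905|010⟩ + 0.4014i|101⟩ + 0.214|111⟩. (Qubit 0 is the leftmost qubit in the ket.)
0.8905|010⟩ + 0.4014i|101⟩ + 0.214|111⟩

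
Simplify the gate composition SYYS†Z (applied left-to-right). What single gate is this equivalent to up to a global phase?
Z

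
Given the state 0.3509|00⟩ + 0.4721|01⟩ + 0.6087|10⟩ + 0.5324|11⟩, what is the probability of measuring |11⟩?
0.2834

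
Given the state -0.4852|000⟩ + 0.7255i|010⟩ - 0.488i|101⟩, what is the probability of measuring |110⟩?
0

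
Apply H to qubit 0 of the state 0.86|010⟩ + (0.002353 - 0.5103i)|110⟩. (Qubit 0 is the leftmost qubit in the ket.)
(0.6098 - 0.3608i)|010⟩ + (0.6064 + 0.3608i)|110⟩

H on qubit 0 mixes each pair of kets that differ only in qubit 0: amplitudes (a, b) of (|…0…⟩, |…1…⟩) become ((a + b)/√2, (a − b)/√2). Kets absent from the input have amplitude 0.
(|010⟩, |110⟩): (a, b) = (0.86, (0.002353 - 0.5103i)) → ((0.6098 - 0.3608i), (0.6064 + 0.3608i))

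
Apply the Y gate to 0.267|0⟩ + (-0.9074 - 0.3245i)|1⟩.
(-0.3245 + 0.9074i)|0⟩ + 0.267i|1⟩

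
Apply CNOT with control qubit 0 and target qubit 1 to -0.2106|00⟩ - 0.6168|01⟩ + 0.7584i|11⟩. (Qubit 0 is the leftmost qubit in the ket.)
-0.2106|00⟩ - 0.6168|01⟩ + 0.7584i|10⟩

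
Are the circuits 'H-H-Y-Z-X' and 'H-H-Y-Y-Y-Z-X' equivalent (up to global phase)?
Yes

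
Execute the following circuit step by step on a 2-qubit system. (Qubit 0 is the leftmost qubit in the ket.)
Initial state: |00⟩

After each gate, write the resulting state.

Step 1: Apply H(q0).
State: 1/√2|00⟩ + 1/√2|10⟩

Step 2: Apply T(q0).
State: 1/√2|00⟩ + (1/2 + (1/2)i)|10⟩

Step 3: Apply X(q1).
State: 1/√2|01⟩ + (1/2 + (1/2)i)|11⟩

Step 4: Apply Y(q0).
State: (1/2 - (1/2)i)|01⟩ + (1/√2)i|11⟩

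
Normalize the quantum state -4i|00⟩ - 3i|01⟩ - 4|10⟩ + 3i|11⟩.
-0.5657i|00⟩ - 0.4243i|01⟩ - 0.5657|10⟩ + 0.4243i|11⟩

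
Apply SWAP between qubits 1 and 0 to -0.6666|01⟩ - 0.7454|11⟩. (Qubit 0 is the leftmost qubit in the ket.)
-0.6666|10⟩ - 0.7454|11⟩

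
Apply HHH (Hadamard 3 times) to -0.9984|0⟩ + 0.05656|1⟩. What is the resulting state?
-0.666|0⟩ - 0.746|1⟩

H² = I, so H^3 = H: a single Hadamard. With (a, b) = (-0.9984, 0.05656), H gives ((a + b)/√2, (a − b)/√2) = (-0.666, -0.746).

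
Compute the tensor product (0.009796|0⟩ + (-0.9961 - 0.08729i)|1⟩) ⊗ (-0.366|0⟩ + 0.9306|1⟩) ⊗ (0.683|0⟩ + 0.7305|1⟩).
-0.002449|000⟩ - 0.002619|001⟩ + 0.006226|010⟩ + 0.006659|011⟩ + (0.249 + 0.02182i)|100⟩ + (0.2663 + 0.02334i)|101⟩ + (-0.6331 - 0.05548i)|110⟩ + (-0.6772 - 0.05934i)|111⟩

amp(|b₁b₂…⟩) = product of the factor amplitudes for bits b₁, b₂, …; only kets whose every factor amplitude is nonzero survive.
|000⟩: (0.009796)(-0.366)(0.683) = -0.002449
|001⟩: (0.009796)(-0.366)(0.7305) = -0.002619
|010⟩: (0.009796)(0.9306)(0.683) = 0.006226
|011⟩: (0.009796)(0.9306)(0.7305) = 0.006659
|100⟩: (-0.9961 - 0.08729i)(-0.366)(0.683) = (0.249 + 0.02182i)
|101⟩: (-0.9961 - 0.08729i)(-0.366)(0.7305) = (0.2663 + 0.02334i)
|110⟩: (-0.9961 - 0.08729i)(0.9306)(0.683) = (-0.6331 - 0.05548i)
|111⟩: (-0.9961 - 0.08729i)(0.9306)(0.7305) = (-0.6772 - 0.05934i)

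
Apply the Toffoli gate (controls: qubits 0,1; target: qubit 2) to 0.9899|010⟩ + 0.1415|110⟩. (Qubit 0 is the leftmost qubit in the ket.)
0.9899|010⟩ + 0.1415|111⟩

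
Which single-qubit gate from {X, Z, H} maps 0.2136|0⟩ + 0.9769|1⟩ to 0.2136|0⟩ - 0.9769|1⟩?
Z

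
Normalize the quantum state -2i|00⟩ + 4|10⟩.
-(1/√5)i|00⟩ + 0.8944|10⟩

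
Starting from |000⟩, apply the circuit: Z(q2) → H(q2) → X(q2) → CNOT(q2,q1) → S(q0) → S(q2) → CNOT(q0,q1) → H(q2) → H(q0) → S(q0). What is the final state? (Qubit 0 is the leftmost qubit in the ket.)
1/√8|000⟩ + 1/√8|001⟩ + (1/√8)i|010⟩ - (1/√8)i|011⟩ + (1/√8)i|100⟩ + (1/√8)i|101⟩ - 1/√8|110⟩ + 1/√8|111⟩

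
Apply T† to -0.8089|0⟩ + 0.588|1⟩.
-0.8089|0⟩ + (0.4158 - 0.4158i)|1⟩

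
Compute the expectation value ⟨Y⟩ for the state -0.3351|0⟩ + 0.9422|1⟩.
0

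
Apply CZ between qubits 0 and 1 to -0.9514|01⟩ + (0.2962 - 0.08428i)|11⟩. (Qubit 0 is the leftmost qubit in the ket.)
-0.9514|01⟩ + (-0.2962 + 0.08428i)|11⟩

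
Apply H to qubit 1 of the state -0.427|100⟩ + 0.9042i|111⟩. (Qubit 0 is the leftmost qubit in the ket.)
-0.3019|100⟩ + 0.6394i|101⟩ - 0.3019|110⟩ - 0.6394i|111⟩

H on qubit 1 mixes each pair of kets that differ only in qubit 1: amplitudes (a, b) of (|…0…⟩, |…1…⟩) become ((a + b)/√2, (a − b)/√2). Kets absent from the input have amplitude 0.
(|100⟩, |110⟩): (a, b) = (-0.427, 0) → (-0.3019, -0.3019)
(|101⟩, |111⟩): (a, b) = (0, 0.9042i) → (0.6394i, -0.6394i)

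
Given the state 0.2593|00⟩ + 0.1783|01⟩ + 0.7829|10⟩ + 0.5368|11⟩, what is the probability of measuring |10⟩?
0.6129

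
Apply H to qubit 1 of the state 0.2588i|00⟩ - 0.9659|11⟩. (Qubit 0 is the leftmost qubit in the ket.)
0.183i|00⟩ + 0.183i|01⟩ - 0.683|10⟩ + 0.683|11⟩

H on qubit 1 mixes each pair of kets that differ only in qubit 1: amplitudes (a, b) of (|…0…⟩, |…1…⟩) become ((a + b)/√2, (a − b)/√2). Kets absent from the input have amplitude 0.
(|00⟩, |01⟩): (a, b) = (0.2588i, 0) → (0.183i, 0.183i)
(|10⟩, |11⟩): (a, b) = (0, -0.9659) → (-0.683, 0.683)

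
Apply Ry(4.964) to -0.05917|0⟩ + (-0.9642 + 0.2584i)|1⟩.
(0.6376 - 0.1583i)|0⟩ + (0.7257 - 0.2042i)|1⟩

Ry(4.964) = [[cos(θ/2), −sin(θ/2)], [sin(θ/2), cos(θ/2)]]; θ = 4.964, cos(θ/2) ≈ -0.790242, sin(θ/2) ≈ 0.612795.
With a = amp(|0⟩) = -0.05917 and b = amp(|1⟩) = (-0.9642 + 0.2584i):
new amp(|0⟩) = (-0.790242)·a + (-0.612795)·b = (0.6376 - 0.1583i)
new amp(|1⟩) = (0.612795)·a + (-0.790242)·b = (0.7257 - 0.2042i)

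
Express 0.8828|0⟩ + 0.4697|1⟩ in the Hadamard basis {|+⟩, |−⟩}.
0.9564|+⟩ + 0.2921|−⟩

With |ψ⟩ = α|0⟩ + β|1⟩, the Hadamard-basis coefficients are ⟨+|ψ⟩ = (α + β)/√2 and ⟨−|ψ⟩ = (α − β)/√2.
Here α = 0.8828, β = 0.4697: (α + β)/√2 = 0.9564, (α − β)/√2 = 0.2921.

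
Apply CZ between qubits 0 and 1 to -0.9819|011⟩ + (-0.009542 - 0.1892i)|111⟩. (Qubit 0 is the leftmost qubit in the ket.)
-0.9819|011⟩ + (0.009542 + 0.1892i)|111⟩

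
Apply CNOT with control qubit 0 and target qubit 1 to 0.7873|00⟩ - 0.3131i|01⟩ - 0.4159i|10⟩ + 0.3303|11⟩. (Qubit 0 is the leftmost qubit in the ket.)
0.7873|00⟩ - 0.3131i|01⟩ + 0.3303|10⟩ - 0.4159i|11⟩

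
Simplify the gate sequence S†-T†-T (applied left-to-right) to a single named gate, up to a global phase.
S†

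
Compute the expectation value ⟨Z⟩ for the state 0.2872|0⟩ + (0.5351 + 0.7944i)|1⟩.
-0.8349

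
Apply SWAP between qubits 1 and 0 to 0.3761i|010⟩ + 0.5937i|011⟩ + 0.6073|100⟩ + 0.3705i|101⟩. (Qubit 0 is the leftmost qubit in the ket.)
0.6073|010⟩ + 0.3705i|011⟩ + 0.3761i|100⟩ + 0.5937i|101⟩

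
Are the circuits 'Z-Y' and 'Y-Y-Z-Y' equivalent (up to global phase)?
Yes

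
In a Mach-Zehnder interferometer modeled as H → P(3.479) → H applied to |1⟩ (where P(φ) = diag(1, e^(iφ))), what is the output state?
(0.9718 + 0.1655i)|0⟩ + (0.02819 - 0.1655i)|1⟩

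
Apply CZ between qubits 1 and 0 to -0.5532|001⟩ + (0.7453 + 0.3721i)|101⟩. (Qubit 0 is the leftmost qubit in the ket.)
-0.5532|001⟩ + (0.7453 + 0.3721i)|101⟩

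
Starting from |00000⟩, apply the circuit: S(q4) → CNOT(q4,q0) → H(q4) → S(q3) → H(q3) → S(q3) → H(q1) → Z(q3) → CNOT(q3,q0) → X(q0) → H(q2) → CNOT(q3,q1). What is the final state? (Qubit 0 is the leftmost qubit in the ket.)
-0.25i|00010⟩ - 0.25i|00011⟩ - 0.25i|00110⟩ - 0.25i|00111⟩ - 0.25i|01010⟩ - 0.25i|01011⟩ - 0.25i|01110⟩ - 0.25i|01111⟩ + 0.25|10000⟩ + 0.25|10001⟩ + 0.25|10100⟩ + 0.25|10101⟩ + 0.25|11000⟩ + 0.25|11001⟩ + 0.25|11100⟩ + 0.25|11101⟩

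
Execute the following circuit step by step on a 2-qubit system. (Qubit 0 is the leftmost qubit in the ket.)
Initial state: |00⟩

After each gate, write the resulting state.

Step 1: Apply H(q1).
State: 1/√2|00⟩ + 1/√2|01⟩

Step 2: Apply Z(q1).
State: 1/√2|00⟩ - 1/√2|01⟩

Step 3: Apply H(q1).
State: |01⟩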